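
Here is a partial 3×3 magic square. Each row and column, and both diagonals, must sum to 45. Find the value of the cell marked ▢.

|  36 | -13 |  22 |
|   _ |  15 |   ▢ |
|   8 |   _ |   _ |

29

From column 1, 45 − (36 + 8) gives (2,1) = 1.
From column 2, 45 − (-13 + 15) gives (3,2) = 43.
Main diagonal: 36 + 15 + ? = 45, so (3,3) = -6.
Row 2: 1 + 15 + ? = 45, so (2,3) = 29.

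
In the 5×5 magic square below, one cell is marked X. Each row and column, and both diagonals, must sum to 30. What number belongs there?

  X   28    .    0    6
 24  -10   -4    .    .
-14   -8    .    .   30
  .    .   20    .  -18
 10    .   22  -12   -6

Row 5 must total 30; the given cells sum to 14, so (5,2) = 16.
The remaining cell in column 2 is (4,2) = 30 − 26 = 4.
From column 5, 30 − (6 + 30 + (-18) + (-6)) gives (2,5) = 18.
Row 2: 24 + (-10) + (-4) + 18 + ? = 30, so (2,4) = 2.
Anti-diagonal must total 30; the given cells sum to 22, so (3,3) = 8.
From row 3, 30 − (-14 + (-8) + 8 + 30) gives (3,4) = 14.
The remaining cell in column 3 is (1,3) = 30 − 46 = -16.
From column 4, 30 − (0 + 2 + 14 + (-12)) gives (4,4) = 26.
Using main diagonal: -10 + 8 + 26 + (-6) + ? → (1,1) = 30 − 18 = 12.

12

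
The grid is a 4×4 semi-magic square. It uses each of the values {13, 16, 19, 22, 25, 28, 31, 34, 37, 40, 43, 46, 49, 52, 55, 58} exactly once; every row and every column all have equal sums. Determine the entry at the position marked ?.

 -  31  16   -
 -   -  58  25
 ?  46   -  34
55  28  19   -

13

The 16 entries sum to 568, so each line sums to 568/4 = 142.
From row 4, 142 − (55 + 28 + 19) gives (4,4) = 40.
Column 2 needs 142; the known cells sum to 105, so (2,2) = 37.
The remaining cell in column 3 is (3,3) = 142 − 93 = 49.
From column 4, 142 − (25 + 34 + 40) gives (1,4) = 43.
Row 1: 31 + 16 + 43 + ? = 142, so (1,1) = 52.
From row 2, 142 − (37 + 58 + 25) gives (2,1) = 22.
The remaining cell in row 3 is (3,1) = 142 − 129 = 13.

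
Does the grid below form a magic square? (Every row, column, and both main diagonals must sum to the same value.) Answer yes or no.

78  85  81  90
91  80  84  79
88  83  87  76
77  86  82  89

Row 1: 78 + 85 + 81 + 90 = 334.
Row 2: 91 + 80 + 84 + 79 = 334.
Row 3: 88 + 83 + 87 + 76 = 334.
Row 4: 77 + 86 + 82 + 89 = 334.
Column 1: 78 + 91 + 88 + 77 = 334.
Column 2: 85 + 80 + 83 + 86 = 334.
Column 3: 81 + 84 + 87 + 82 = 334.
Column 4: 90 + 79 + 76 + 89 = 334.
Main diagonal: 78 + 80 + 87 + 89 = 334.
Anti-diagonal: 90 + 84 + 83 + 77 = 334.
All lines sum to 334.

Yes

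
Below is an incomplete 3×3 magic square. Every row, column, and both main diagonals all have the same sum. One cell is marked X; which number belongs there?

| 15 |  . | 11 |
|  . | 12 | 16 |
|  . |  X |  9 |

14

Main diagonal is complete and sums to 36; that is the magic constant.
Row 1 needs 36; the known cells sum to 26, so (1,2) = 10.
Row 2 must total 36; the given cells sum to 28, so (2,1) = 8.
Column 1 must total 36; the given cells sum to 23, so (3,1) = 13.
Using column 2: 10 + 12 + ? → (3,2) = 36 − 22 = 14.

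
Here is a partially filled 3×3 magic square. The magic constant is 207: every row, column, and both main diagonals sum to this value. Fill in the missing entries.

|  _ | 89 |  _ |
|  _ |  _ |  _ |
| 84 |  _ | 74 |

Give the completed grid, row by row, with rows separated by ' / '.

From row 3, 207 − (84 + 74) gives (3,2) = 49.
Using column 2: 89 + 49 + ? → (2,2) = 207 − 138 = 69.
Main diagonal: 69 + 74 + ? = 207, so (1,1) = 64.
Using anti-diagonal: 69 + 84 + ? → (1,3) = 207 − 153 = 54.
Column 1: 64 + 84 + ? = 207, so (2,1) = 59.
The remaining cell in column 3 is (2,3) = 207 − 128 = 79.

64 89 54 / 59 69 79 / 84 49 74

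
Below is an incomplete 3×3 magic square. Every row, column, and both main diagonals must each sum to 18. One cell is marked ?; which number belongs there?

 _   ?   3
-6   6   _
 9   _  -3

Using row 2: -6 + 6 + ? → (2,3) = 18 − 0 = 18.
The remaining cell in row 3 is (3,2) = 18 − 6 = 12.
The remaining cell in column 1 is (1,1) = 18 − 3 = 15.
From column 2, 18 − (6 + 12) gives (1,2) = 0.

0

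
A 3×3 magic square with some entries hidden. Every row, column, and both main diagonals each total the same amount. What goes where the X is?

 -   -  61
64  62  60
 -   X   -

Row 2 is complete and sums to 186; that is the magic constant.
From column 3, 186 − (61 + 60) gives (3,3) = 65.
Main diagonal needs 186; the known cells sum to 127, so (1,1) = 59.
The remaining cell in anti-diagonal is (3,1) = 186 − 123 = 63.
Row 1: 59 + 61 + ? = 186, so (1,2) = 66.
Row 3: 63 + 65 + ? = 186, so (3,2) = 58.

58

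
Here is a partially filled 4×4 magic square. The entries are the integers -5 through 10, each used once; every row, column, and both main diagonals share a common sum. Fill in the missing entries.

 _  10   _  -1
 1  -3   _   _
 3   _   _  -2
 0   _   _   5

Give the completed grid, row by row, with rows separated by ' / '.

6 10 -5 -1 / 1 -3 4 8 / 3 7 2 -2 / 0 -4 9 5

The entries are -5 through 10, which sum to 40, so each line sums to 40/4 = 10.
Column 1 needs 10; the known cells sum to 4, so (1,1) = 6.
The remaining cell in column 4 is (2,4) = 10 − 2 = 8.
Using main diagonal: 6 + (-3) + 5 + ? → (3,3) = 10 − 8 = 2.
Row 1 needs 10; the known cells sum to 15, so (1,3) = -5.
Row 2: 1 + (-3) + 8 + ? = 10, so (2,3) = 4.
Using row 3: 3 + 2 + (-2) + ? → (3,2) = 10 − 3 = 7.
From column 2, 10 − (10 + (-3) + 7) gives (4,2) = -4.
Column 3: -5 + 4 + 2 + ? = 10, so (4,3) = 9.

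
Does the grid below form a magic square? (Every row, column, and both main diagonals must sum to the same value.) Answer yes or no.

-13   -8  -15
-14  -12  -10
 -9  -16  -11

Row 1: -13 + (-8) + (-15) = -36.
Row 2: -14 + (-12) + (-10) = -36.
Row 3: -9 + (-16) + (-11) = -36.
Column 1: -13 + (-14) + (-9) = -36.
Column 2: -8 + (-12) + (-16) = -36.
Column 3: -15 + (-10) + (-11) = -36.
Main diagonal: -13 + (-12) + (-11) = -36.
Anti-diagonal: -15 + (-12) + (-9) = -36.
All lines sum to -36.

Yes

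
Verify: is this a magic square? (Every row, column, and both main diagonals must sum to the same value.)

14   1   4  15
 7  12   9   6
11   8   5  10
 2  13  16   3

Yes

Row 1: 14 + 1 + 4 + 15 = 34.
Row 2: 7 + 12 + 9 + 6 = 34.
Row 3: 11 + 8 + 5 + 10 = 34.
Row 4: 2 + 13 + 16 + 3 = 34.
Column 1: 14 + 7 + 11 + 2 = 34.
Column 2: 1 + 12 + 8 + 13 = 34.
Column 3: 4 + 9 + 5 + 16 = 34.
Column 4: 15 + 6 + 10 + 3 = 34.
Main diagonal: 14 + 12 + 5 + 3 = 34.
Anti-diagonal: 15 + 9 + 8 + 2 = 34.
All lines sum to 34.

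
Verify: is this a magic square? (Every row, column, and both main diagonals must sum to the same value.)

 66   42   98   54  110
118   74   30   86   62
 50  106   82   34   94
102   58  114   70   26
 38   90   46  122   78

No — column 1 sums to 374 but row 1 sums to 370.

Row 1: 66 + 42 + 98 + 54 + 110 = 370.
Row 2: 118 + 74 + 30 + 86 + 62 = 370.
Row 3: 50 + 106 + 82 + 34 + 94 = 366.
Row 4: 102 + 58 + 114 + 70 + 26 = 370.
Row 5: 38 + 90 + 46 + 122 + 78 = 374.
Column 1: 66 + 118 + 50 + 102 + 38 = 374.
Column 2: 42 + 74 + 106 + 58 + 90 = 370.
Column 3: 98 + 30 + 82 + 114 + 46 = 370.
Column 4: 54 + 86 + 34 + 70 + 122 = 366.
Column 5: 110 + 62 + 94 + 26 + 78 = 370.
Main diagonal: 66 + 74 + 82 + 70 + 78 = 370.
Anti-diagonal: 110 + 86 + 82 + 58 + 38 = 374.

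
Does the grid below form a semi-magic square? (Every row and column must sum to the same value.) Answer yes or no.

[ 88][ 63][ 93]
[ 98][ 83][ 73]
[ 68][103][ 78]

No — column 3 sums to 244 but column 2 sums to 249.

Row 1: 88 + 63 + 93 = 244.
Row 2: 98 + 83 + 73 = 254.
Row 3: 68 + 103 + 78 = 249.
Column 1: 88 + 98 + 68 = 254.
Column 2: 63 + 83 + 103 = 249.
Column 3: 93 + 73 + 78 = 244.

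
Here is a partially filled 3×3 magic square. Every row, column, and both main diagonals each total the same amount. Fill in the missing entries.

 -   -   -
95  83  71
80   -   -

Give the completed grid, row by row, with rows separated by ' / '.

Row 2 is already complete: 95 + 83 + 71 = 249, so that is the magic constant.
Column 1 must total 249; the given cells sum to 175, so (1,1) = 74.
The remaining cell in main diagonal is (3,3) = 249 − 157 = 92.
Anti-diagonal: 83 + 80 + ? = 249, so (1,3) = 86.
Using row 1: 74 + 86 + ? → (1,2) = 249 − 160 = 89.
From row 3, 249 − (80 + 92) gives (3,2) = 77.

74 89 86 / 95 83 71 / 80 77 92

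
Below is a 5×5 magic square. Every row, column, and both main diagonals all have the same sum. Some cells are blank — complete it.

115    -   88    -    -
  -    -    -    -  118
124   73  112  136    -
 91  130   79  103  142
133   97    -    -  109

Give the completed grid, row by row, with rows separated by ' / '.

115 139 88 127 76 / 82 106 145 94 118 / 124 73 112 136 100 / 91 130 79 103 142 / 133 97 121 85 109

Row 4 is already complete: 91 + 130 + 79 + 103 + 142 = 545, so that is the magic constant.
Using row 3: 124 + 73 + 112 + 136 + ? → (3,5) = 545 − 445 = 100.
Using column 1: 115 + 124 + 91 + 133 + ? → (2,1) = 545 − 463 = 82.
Column 5 must total 545; the given cells sum to 469, so (1,5) = 76.
Main diagonal needs 545; the known cells sum to 439, so (2,2) = 106.
Anti-diagonal must total 545; the given cells sum to 451, so (2,4) = 94.
Row 2 must total 545; the given cells sum to 400, so (2,3) = 145.
From column 2, 545 − (106 + 73 + 130 + 97) gives (1,2) = 139.
The remaining cell in column 3 is (5,3) = 545 − 424 = 121.
Row 1 must total 545; the given cells sum to 418, so (1,4) = 127.
Row 5 needs 545; the known cells sum to 460, so (5,4) = 85.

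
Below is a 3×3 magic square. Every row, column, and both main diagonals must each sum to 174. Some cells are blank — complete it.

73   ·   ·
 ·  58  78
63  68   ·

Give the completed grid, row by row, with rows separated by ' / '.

From row 2, 174 − (58 + 78) gives (2,1) = 38.
Row 3: 63 + 68 + ? = 174, so (3,3) = 43.
From column 2, 174 − (58 + 68) gives (1,2) = 48.
Column 3: 78 + 43 + ? = 174, so (1,3) = 53.

73 48 53 / 38 58 78 / 63 68 43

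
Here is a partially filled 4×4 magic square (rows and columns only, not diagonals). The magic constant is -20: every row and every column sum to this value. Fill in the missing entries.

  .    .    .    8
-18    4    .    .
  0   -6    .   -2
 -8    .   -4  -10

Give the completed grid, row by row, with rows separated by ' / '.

Row 3 needs -20; the known cells sum to -8, so (3,3) = -12.
Row 4 needs -20; the known cells sum to -22, so (4,2) = 2.
Column 1 must total -20; the given cells sum to -26, so (1,1) = 6.
From column 2, -20 − (4 + (-6) + 2) gives (1,2) = -20.
From column 4, -20 − (8 + (-2) + (-10)) gives (2,4) = -16.
Row 1 must total -20; the given cells sum to -6, so (1,3) = -14.
Row 2 must total -20; the given cells sum to -30, so (2,3) = 10.

6 -20 -14 8 / -18 4 10 -16 / 0 -6 -12 -2 / -8 2 -4 -10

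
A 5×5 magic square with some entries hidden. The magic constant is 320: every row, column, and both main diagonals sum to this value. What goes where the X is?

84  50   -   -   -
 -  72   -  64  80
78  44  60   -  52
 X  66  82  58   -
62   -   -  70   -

From row 3, 320 − (78 + 44 + 60 + 52) gives (3,4) = 86.
From column 2, 320 − (50 + 72 + 44 + 66) gives (5,2) = 88.
Using column 4: 64 + 86 + 58 + 70 + ? → (1,4) = 320 − 278 = 42.
Using main diagonal: 84 + 72 + 60 + 58 + ? → (5,5) = 320 − 274 = 46.
Anti-diagonal needs 320; the known cells sum to 252, so (1,5) = 68.
The remaining cell in row 1 is (1,3) = 320 − 244 = 76.
Using row 5: 62 + 88 + 70 + 46 + ? → (5,3) = 320 − 266 = 54.
Column 3 must total 320; the given cells sum to 272, so (2,3) = 48.
The remaining cell in column 5 is (4,5) = 320 − 246 = 74.
Row 2: 72 + 48 + 64 + 80 + ? = 320, so (2,1) = 56.
Row 4 must total 320; the given cells sum to 280, so (4,1) = 40.

40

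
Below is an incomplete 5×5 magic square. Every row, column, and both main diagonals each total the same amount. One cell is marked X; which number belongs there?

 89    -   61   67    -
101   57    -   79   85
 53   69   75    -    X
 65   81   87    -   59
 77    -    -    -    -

97

Column 1 is complete and sums to 385; that is the magic constant.
Row 2 must total 385; the given cells sum to 322, so (2,3) = 63.
Row 4 needs 385; the known cells sum to 292, so (4,4) = 93.
Using column 3: 61 + 63 + 75 + 87 + ? → (5,3) = 385 − 286 = 99.
Main diagonal: 89 + 57 + 75 + 93 + ? = 385, so (5,5) = 71.
Anti-diagonal must total 385; the given cells sum to 312, so (1,5) = 73.
Row 1 needs 385; the known cells sum to 290, so (1,2) = 95.
Column 2: 95 + 57 + 69 + 81 + ? = 385, so (5,2) = 83.
Column 5 needs 385; the known cells sum to 288, so (3,5) = 97.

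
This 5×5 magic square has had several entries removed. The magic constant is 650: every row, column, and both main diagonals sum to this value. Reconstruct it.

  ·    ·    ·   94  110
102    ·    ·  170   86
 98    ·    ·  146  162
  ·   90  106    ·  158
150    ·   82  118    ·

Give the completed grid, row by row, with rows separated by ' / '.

126 142 178 94 110 / 102 138 154 170 86 / 98 114 130 146 162 / 174 90 106 122 158 / 150 166 82 118 134

Column 4 must total 650; the given cells sum to 528, so (4,4) = 122.
Column 5 needs 650; the known cells sum to 516, so (5,5) = 134.
Anti-diagonal: 110 + 170 + 90 + 150 + ? = 650, so (3,3) = 130.
Row 3 needs 650; the known cells sum to 536, so (3,2) = 114.
From row 4, 650 − (90 + 106 + 122 + 158) gives (4,1) = 174.
Row 5: 150 + 82 + 118 + 134 + ? = 650, so (5,2) = 166.
Column 1: 102 + 98 + 174 + 150 + ? = 650, so (1,1) = 126.
Using main diagonal: 126 + 130 + 122 + 134 + ? → (2,2) = 650 − 512 = 138.
Row 2 needs 650; the known cells sum to 496, so (2,3) = 154.
Column 2 must total 650; the given cells sum to 508, so (1,2) = 142.
The remaining cell in column 3 is (1,3) = 650 − 472 = 178.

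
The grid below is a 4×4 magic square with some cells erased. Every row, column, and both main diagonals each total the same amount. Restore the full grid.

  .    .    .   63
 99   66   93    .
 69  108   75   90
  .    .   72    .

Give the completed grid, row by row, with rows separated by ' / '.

Row 3 is already complete: 69 + 108 + 75 + 90 = 342, so that is the magic constant.
Row 2: 99 + 66 + 93 + ? = 342, so (2,4) = 84.
Column 3 needs 342; the known cells sum to 240, so (1,3) = 102.
The remaining cell in column 4 is (4,4) = 342 − 237 = 105.
Main diagonal: 66 + 75 + 105 + ? = 342, so (1,1) = 96.
Anti-diagonal needs 342; the known cells sum to 264, so (4,1) = 78.
Using row 1: 96 + 102 + 63 + ? → (1,2) = 342 − 261 = 81.
The remaining cell in row 4 is (4,2) = 342 − 255 = 87.

96 81 102 63 / 99 66 93 84 / 69 108 75 90 / 78 87 72 105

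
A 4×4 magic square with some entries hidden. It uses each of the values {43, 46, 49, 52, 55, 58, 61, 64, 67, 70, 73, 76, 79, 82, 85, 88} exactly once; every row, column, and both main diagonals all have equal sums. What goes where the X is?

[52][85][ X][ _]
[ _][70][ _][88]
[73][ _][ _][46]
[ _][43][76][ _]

The 16 entries sum to 1048, so each line sums to 1048/4 = 262.
From column 2, 262 − (85 + 70 + 43) gives (3,2) = 64.
Row 3 must total 262; the given cells sum to 183, so (3,3) = 79.
The remaining cell in main diagonal is (4,4) = 262 − 201 = 61.
Row 4 must total 262; the given cells sum to 180, so (4,1) = 82.
The remaining cell in column 1 is (2,1) = 262 − 207 = 55.
Column 4 needs 262; the known cells sum to 195, so (1,4) = 67.
Anti-diagonal needs 262; the known cells sum to 213, so (2,3) = 49.
Row 1 must total 262; the given cells sum to 204, so (1,3) = 58.

58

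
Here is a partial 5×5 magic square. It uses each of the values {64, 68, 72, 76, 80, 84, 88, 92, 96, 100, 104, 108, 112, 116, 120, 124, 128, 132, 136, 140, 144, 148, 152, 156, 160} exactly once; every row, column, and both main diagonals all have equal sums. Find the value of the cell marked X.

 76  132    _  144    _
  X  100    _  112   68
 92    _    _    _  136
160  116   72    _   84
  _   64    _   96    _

The 25 entries sum to 2800, so each line sums to 2800/5 = 560.
Row 4 must total 560; the given cells sum to 432, so (4,4) = 128.
Column 2 needs 560; the known cells sum to 412, so (3,2) = 148.
Column 4 must total 560; the given cells sum to 480, so (3,4) = 80.
From row 3, 560 − (92 + 148 + 80 + 136) gives (3,3) = 104.
From main diagonal, 560 − (76 + 100 + 104 + 128) gives (5,5) = 152.
From column 5, 560 − (68 + 136 + 84 + 152) gives (1,5) = 120.
From anti-diagonal, 560 − (120 + 112 + 104 + 116) gives (5,1) = 108.
Using row 1: 76 + 132 + 144 + 120 + ? → (1,3) = 560 − 472 = 88.
Row 5 must total 560; the given cells sum to 420, so (5,3) = 140.
The remaining cell in column 1 is (2,1) = 560 − 436 = 124.

124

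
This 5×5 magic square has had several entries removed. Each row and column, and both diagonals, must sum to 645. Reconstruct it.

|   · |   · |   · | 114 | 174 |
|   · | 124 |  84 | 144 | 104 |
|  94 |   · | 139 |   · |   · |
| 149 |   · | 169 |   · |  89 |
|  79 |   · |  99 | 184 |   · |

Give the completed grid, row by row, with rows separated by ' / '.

The remaining cell in row 2 is (2,1) = 645 − 456 = 189.
The remaining cell in column 1 is (1,1) = 645 − 511 = 134.
Column 3 must total 645; the given cells sum to 491, so (1,3) = 154.
From anti-diagonal, 645 − (174 + 144 + 139 + 79) gives (4,2) = 109.
Row 1: 134 + 154 + 114 + 174 + ? = 645, so (1,2) = 69.
The remaining cell in row 4 is (4,4) = 645 − 516 = 129.
Column 4 must total 645; the given cells sum to 571, so (3,4) = 74.
The remaining cell in main diagonal is (5,5) = 645 − 526 = 119.
Row 5: 79 + 99 + 184 + 119 + ? = 645, so (5,2) = 164.
Using column 2: 69 + 124 + 109 + 164 + ? → (3,2) = 645 − 466 = 179.
Column 5: 174 + 104 + 89 + 119 + ? = 645, so (3,5) = 159.

134 69 154 114 174 / 189 124 84 144 104 / 94 179 139 74 159 / 149 109 169 129 89 / 79 164 99 184 119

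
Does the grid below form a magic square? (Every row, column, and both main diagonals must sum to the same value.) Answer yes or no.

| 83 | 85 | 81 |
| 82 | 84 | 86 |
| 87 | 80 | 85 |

No — column 2 sums to 249 but main diagonal sums to 252.

Row 1: 83 + 85 + 81 = 249.
Row 2: 82 + 84 + 86 = 252.
Row 3: 87 + 80 + 85 = 252.
Column 1: 83 + 82 + 87 = 252.
Column 2: 85 + 84 + 80 = 249.
Column 3: 81 + 86 + 85 = 252.
Main diagonal: 83 + 84 + 85 = 252.
Anti-diagonal: 81 + 84 + 87 = 252.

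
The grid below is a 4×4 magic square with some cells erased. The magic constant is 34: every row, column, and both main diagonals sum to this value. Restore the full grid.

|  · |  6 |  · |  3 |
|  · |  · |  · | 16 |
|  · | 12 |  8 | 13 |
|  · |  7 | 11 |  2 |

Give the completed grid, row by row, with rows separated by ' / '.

Using row 3: 12 + 8 + 13 + ? → (3,1) = 34 − 33 = 1.
The remaining cell in row 4 is (4,1) = 34 − 20 = 14.
Using column 2: 6 + 12 + 7 + ? → (2,2) = 34 − 25 = 9.
From main diagonal, 34 − (9 + 8 + 2) gives (1,1) = 15.
Using anti-diagonal: 3 + 12 + 14 + ? → (2,3) = 34 − 29 = 5.
From row 1, 34 − (15 + 6 + 3) gives (1,3) = 10.
Using row 2: 9 + 5 + 16 + ? → (2,1) = 34 − 30 = 4.

15 6 10 3 / 4 9 5 16 / 1 12 8 13 / 14 7 11 2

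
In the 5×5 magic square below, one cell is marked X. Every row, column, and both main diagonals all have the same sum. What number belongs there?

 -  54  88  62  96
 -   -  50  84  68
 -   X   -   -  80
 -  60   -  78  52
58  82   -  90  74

98

Column 5 is complete and sums to 370; that is the magic constant.
Row 1 must total 370; the given cells sum to 300, so (1,1) = 70.
Row 5 must total 370; the given cells sum to 304, so (5,3) = 66.
From column 4, 370 − (62 + 84 + 78 + 90) gives (3,4) = 56.
Using anti-diagonal: 96 + 84 + 60 + 58 + ? → (3,3) = 370 − 298 = 72.
From column 3, 370 − (88 + 50 + 72 + 66) gives (4,3) = 94.
Main diagonal: 70 + 72 + 78 + 74 + ? = 370, so (2,2) = 76.
The remaining cell in row 2 is (2,1) = 370 − 278 = 92.
Row 4 must total 370; the given cells sum to 284, so (4,1) = 86.
The remaining cell in column 1 is (3,1) = 370 − 306 = 64.
Column 2 needs 370; the known cells sum to 272, so (3,2) = 98.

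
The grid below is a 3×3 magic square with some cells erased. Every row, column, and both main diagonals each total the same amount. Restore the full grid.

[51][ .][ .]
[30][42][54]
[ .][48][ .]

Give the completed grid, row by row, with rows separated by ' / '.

Row 2 is already complete: 30 + 42 + 54 = 126, so that is the magic constant.
Column 1 must total 126; the given cells sum to 81, so (3,1) = 45.
Column 2 must total 126; the given cells sum to 90, so (1,2) = 36.
The remaining cell in main diagonal is (3,3) = 126 − 93 = 33.
Anti-diagonal must total 126; the given cells sum to 87, so (1,3) = 39.

51 36 39 / 30 42 54 / 45 48 33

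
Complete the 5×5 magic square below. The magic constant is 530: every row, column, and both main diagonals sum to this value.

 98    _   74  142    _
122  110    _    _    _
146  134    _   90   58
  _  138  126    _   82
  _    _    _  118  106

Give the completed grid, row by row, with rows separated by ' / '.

From row 3, 530 − (146 + 134 + 90 + 58) gives (3,3) = 102.
The remaining cell in main diagonal is (4,4) = 530 − 416 = 114.
The remaining cell in row 4 is (4,1) = 530 − 460 = 70.
Column 1 must total 530; the given cells sum to 436, so (5,1) = 94.
Column 4 must total 530; the given cells sum to 464, so (2,4) = 66.
From anti-diagonal, 530 − (66 + 102 + 138 + 94) gives (1,5) = 130.
The remaining cell in row 1 is (1,2) = 530 − 444 = 86.
Column 2: 86 + 110 + 134 + 138 + ? = 530, so (5,2) = 62.
From column 5, 530 − (130 + 58 + 82 + 106) gives (2,5) = 154.
Using row 2: 122 + 110 + 66 + 154 + ? → (2,3) = 530 − 452 = 78.
Row 5 must total 530; the given cells sum to 380, so (5,3) = 150.

98 86 74 142 130 / 122 110 78 66 154 / 146 134 102 90 58 / 70 138 126 114 82 / 94 62 150 118 106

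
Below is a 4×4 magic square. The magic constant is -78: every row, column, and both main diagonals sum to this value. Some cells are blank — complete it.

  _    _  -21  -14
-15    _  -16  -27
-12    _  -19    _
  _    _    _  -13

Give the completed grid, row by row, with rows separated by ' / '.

-26 -17 -21 -14 / -15 -20 -16 -27 / -12 -23 -19 -24 / -25 -18 -22 -13

Row 2 needs -78; the known cells sum to -58, so (2,2) = -20.
The remaining cell in column 3 is (4,3) = -78 − (-56) = -22.
Column 4 must total -78; the given cells sum to -54, so (3,4) = -24.
Main diagonal must total -78; the given cells sum to -52, so (1,1) = -26.
The remaining cell in row 1 is (1,2) = -78 − (-61) = -17.
Row 3: -12 + (-19) + (-24) + ? = -78, so (3,2) = -23.
From column 1, -78 − (-26 + (-15) + (-12)) gives (4,1) = -25.
Column 2 must total -78; the given cells sum to -60, so (4,2) = -18.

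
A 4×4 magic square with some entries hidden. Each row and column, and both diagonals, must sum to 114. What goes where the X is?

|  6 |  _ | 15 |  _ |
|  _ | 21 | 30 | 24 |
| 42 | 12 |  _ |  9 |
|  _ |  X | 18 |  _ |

33

Using row 2: 21 + 30 + 24 + ? → (2,1) = 114 − 75 = 39.
From row 3, 114 − (42 + 12 + 9) gives (3,3) = 51.
Column 1: 6 + 39 + 42 + ? = 114, so (4,1) = 27.
Main diagonal needs 114; the known cells sum to 78, so (4,4) = 36.
Using anti-diagonal: 30 + 12 + 27 + ? → (1,4) = 114 − 69 = 45.
Using row 1: 6 + 15 + 45 + ? → (1,2) = 114 − 66 = 48.
The remaining cell in row 4 is (4,2) = 114 − 81 = 33.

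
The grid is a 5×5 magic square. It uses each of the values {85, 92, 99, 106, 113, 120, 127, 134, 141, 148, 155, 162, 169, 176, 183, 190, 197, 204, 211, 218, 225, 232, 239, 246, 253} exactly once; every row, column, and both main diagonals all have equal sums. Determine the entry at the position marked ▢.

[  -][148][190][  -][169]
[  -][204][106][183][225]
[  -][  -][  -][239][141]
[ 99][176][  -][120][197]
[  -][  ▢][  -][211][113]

232

The 25 entries sum to 4225, so each line sums to 4225/5 = 845.
Using row 2: 204 + 106 + 183 + 225 + ? → (2,1) = 845 − 718 = 127.
Row 4 needs 845; the known cells sum to 592, so (4,3) = 253.
Column 4 needs 845; the known cells sum to 753, so (1,4) = 92.
Using row 1: 148 + 190 + 92 + 169 + ? → (1,1) = 845 − 599 = 246.
Main diagonal needs 845; the known cells sum to 683, so (3,3) = 162.
Anti-diagonal: 169 + 183 + 162 + 176 + ? = 845, so (5,1) = 155.
Using column 1: 246 + 127 + 99 + 155 + ? → (3,1) = 845 − 627 = 218.
Column 3: 190 + 106 + 162 + 253 + ? = 845, so (5,3) = 134.
Row 3 needs 845; the known cells sum to 760, so (3,2) = 85.
Row 5 must total 845; the given cells sum to 613, so (5,2) = 232.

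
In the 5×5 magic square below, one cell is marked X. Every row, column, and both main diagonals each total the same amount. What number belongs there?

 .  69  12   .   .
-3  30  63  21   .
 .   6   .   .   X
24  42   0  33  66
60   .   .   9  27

Row 4 is complete and sums to 165; that is the magic constant.
Row 2 must total 165; the given cells sum to 111, so (2,5) = 54.
The remaining cell in column 2 is (5,2) = 165 − 147 = 18.
Row 5: 60 + 18 + 9 + 27 + ? = 165, so (5,3) = 51.
Column 3 needs 165; the known cells sum to 126, so (3,3) = 39.
From main diagonal, 165 − (30 + 39 + 33 + 27) gives (1,1) = 36.
From anti-diagonal, 165 − (21 + 39 + 42 + 60) gives (1,5) = 3.
The remaining cell in row 1 is (1,4) = 165 − 120 = 45.
Column 1: 36 + (-3) + 24 + 60 + ? = 165, so (3,1) = 48.
Column 4 must total 165; the given cells sum to 108, so (3,4) = 57.
Using column 5: 3 + 54 + 66 + 27 + ? → (3,5) = 165 − 150 = 15.

15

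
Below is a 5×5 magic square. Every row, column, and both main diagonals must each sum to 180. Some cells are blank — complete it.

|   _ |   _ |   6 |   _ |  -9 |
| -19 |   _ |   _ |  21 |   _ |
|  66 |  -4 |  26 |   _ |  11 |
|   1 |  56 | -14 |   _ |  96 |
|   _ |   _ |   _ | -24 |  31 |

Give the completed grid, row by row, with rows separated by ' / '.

Row 3 must total 180; the given cells sum to 99, so (3,4) = 81.
Row 4 must total 180; the given cells sum to 139, so (4,4) = 41.
Column 4 needs 180; the known cells sum to 119, so (1,4) = 61.
The remaining cell in column 5 is (2,5) = 180 − 129 = 51.
Using anti-diagonal: -9 + 21 + 26 + 56 + ? → (5,1) = 180 − 94 = 86.
Column 1 must total 180; the given cells sum to 134, so (1,1) = 46.
Main diagonal needs 180; the known cells sum to 144, so (2,2) = 36.
Row 1: 46 + 6 + 61 + (-9) + ? = 180, so (1,2) = 76.
Row 2 must total 180; the given cells sum to 89, so (2,3) = 91.
Column 2 needs 180; the known cells sum to 164, so (5,2) = 16.
From column 3, 180 − (6 + 91 + 26 + (-14)) gives (5,3) = 71.

46 76 6 61 -9 / -19 36 91 21 51 / 66 -4 26 81 11 / 1 56 -14 41 96 / 86 16 71 -24 31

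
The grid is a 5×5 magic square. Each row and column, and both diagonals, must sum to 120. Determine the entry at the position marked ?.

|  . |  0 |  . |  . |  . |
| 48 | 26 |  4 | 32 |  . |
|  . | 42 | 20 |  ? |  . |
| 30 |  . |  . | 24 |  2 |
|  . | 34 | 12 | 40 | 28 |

8

Using row 2: 48 + 26 + 4 + 32 + ? → (2,5) = 120 − 110 = 10.
The remaining cell in row 5 is (5,1) = 120 − 114 = 6.
Column 2: 0 + 26 + 42 + 34 + ? = 120, so (4,2) = 18.
Using main diagonal: 26 + 20 + 24 + 28 + ? → (1,1) = 120 − 98 = 22.
Anti-diagonal needs 120; the known cells sum to 76, so (1,5) = 44.
The remaining cell in row 4 is (4,3) = 120 − 74 = 46.
Column 1: 22 + 48 + 30 + 6 + ? = 120, so (3,1) = 14.
Column 3: 4 + 20 + 46 + 12 + ? = 120, so (1,3) = 38.
From column 5, 120 − (44 + 10 + 2 + 28) gives (3,5) = 36.
Row 1: 22 + 0 + 38 + 44 + ? = 120, so (1,4) = 16.
Row 3 needs 120; the known cells sum to 112, so (3,4) = 8.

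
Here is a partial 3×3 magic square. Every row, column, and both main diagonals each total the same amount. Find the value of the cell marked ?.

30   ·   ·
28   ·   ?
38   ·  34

Column 1 is complete and sums to 96; that is the magic constant.
From row 3, 96 − (38 + 34) gives (3,2) = 24.
Main diagonal needs 96; the known cells sum to 64, so (2,2) = 32.
Anti-diagonal must total 96; the given cells sum to 70, so (1,3) = 26.
Row 1: 30 + 26 + ? = 96, so (1,2) = 40.
Row 2 needs 96; the known cells sum to 60, so (2,3) = 36.

36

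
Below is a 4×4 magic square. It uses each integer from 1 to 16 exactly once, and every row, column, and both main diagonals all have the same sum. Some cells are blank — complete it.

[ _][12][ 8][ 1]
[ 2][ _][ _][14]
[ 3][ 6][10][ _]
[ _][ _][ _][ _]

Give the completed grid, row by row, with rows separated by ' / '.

13 12 8 1 / 2 7 11 14 / 3 6 10 15 / 16 9 5 4

The entries are 1 through 16, which sum to 136, so each line sums to 136/4 = 34.
Row 1 needs 34; the known cells sum to 21, so (1,1) = 13.
Using row 3: 3 + 6 + 10 + ? → (3,4) = 34 − 19 = 15.
The remaining cell in column 1 is (4,1) = 34 − 18 = 16.
Column 4 needs 34; the known cells sum to 30, so (4,4) = 4.
Main diagonal must total 34; the given cells sum to 27, so (2,2) = 7.
The remaining cell in anti-diagonal is (2,3) = 34 − 23 = 11.
The remaining cell in column 2 is (4,2) = 34 − 25 = 9.
Column 3 must total 34; the given cells sum to 29, so (4,3) = 5.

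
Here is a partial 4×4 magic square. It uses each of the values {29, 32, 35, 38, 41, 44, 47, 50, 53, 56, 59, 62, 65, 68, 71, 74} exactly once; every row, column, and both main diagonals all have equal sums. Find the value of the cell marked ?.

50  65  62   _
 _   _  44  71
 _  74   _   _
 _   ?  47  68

32

The 16 entries sum to 824, so each line sums to 824/4 = 206.
From row 1, 206 − (50 + 65 + 62) gives (1,4) = 29.
Column 3: 62 + 44 + 47 + ? = 206, so (3,3) = 53.
Column 4: 29 + 71 + 68 + ? = 206, so (3,4) = 38.
Main diagonal must total 206; the given cells sum to 171, so (2,2) = 35.
Anti-diagonal must total 206; the given cells sum to 147, so (4,1) = 59.
The remaining cell in row 2 is (2,1) = 206 − 150 = 56.
Row 3: 74 + 53 + 38 + ? = 206, so (3,1) = 41.
Using row 4: 59 + 47 + 68 + ? → (4,2) = 206 − 174 = 32.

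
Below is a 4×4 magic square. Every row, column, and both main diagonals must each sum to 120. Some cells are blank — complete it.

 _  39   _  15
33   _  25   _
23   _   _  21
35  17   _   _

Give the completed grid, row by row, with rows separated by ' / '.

29 39 37 15 / 33 19 25 43 / 23 45 31 21 / 35 17 27 41

Using column 1: 33 + 23 + 35 + ? → (1,1) = 120 − 91 = 29.
From anti-diagonal, 120 − (15 + 25 + 35) gives (3,2) = 45.
Row 1 needs 120; the known cells sum to 83, so (1,3) = 37.
Row 3: 23 + 45 + 21 + ? = 120, so (3,3) = 31.
Column 2 must total 120; the given cells sum to 101, so (2,2) = 19.
The remaining cell in column 3 is (4,3) = 120 − 93 = 27.
Main diagonal: 29 + 19 + 31 + ? = 120, so (4,4) = 41.
Row 2: 33 + 19 + 25 + ? = 120, so (2,4) = 43.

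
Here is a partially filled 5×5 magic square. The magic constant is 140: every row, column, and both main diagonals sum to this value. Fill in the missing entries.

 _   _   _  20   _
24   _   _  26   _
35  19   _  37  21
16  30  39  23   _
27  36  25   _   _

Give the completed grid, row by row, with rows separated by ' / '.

From row 3, 140 − (35 + 19 + 37 + 21) gives (3,3) = 28.
Using row 4: 16 + 30 + 39 + 23 + ? → (4,5) = 140 − 108 = 32.
Column 1 needs 140; the known cells sum to 102, so (1,1) = 38.
From column 4, 140 − (20 + 26 + 37 + 23) gives (5,4) = 34.
Anti-diagonal must total 140; the given cells sum to 111, so (1,5) = 29.
From row 5, 140 − (27 + 36 + 25 + 34) gives (5,5) = 18.
Column 5 must total 140; the given cells sum to 100, so (2,5) = 40.
The remaining cell in main diagonal is (2,2) = 140 − 107 = 33.
Row 2 needs 140; the known cells sum to 123, so (2,3) = 17.
Using column 2: 33 + 19 + 30 + 36 + ? → (1,2) = 140 − 118 = 22.
The remaining cell in column 3 is (1,3) = 140 − 109 = 31.

38 22 31 20 29 / 24 33 17 26 40 / 35 19 28 37 21 / 16 30 39 23 32 / 27 36 25 34 18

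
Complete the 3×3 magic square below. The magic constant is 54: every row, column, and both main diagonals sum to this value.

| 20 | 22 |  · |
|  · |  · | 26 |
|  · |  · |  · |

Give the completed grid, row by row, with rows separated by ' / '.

20 22 12 / 10 18 26 / 24 14 16

Row 1: 20 + 22 + ? = 54, so (1,3) = 12.
Column 3: 12 + 26 + ? = 54, so (3,3) = 16.
Main diagonal must total 54; the given cells sum to 36, so (2,2) = 18.
Anti-diagonal: 12 + 18 + ? = 54, so (3,1) = 24.
Row 2: 18 + 26 + ? = 54, so (2,1) = 10.
Row 3 must total 54; the given cells sum to 40, so (3,2) = 14.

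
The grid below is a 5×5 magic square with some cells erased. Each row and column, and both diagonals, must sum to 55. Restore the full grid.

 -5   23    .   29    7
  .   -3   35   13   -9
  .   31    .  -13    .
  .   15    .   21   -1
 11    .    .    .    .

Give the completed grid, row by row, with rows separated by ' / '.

-5 23 1 29 7 / 19 -3 35 13 -9 / 3 31 9 -13 25 / 27 15 -7 21 -1 / 11 -11 17 5 33

Row 1 must total 55; the given cells sum to 54, so (1,3) = 1.
Using row 2: -3 + 35 + 13 + (-9) + ? → (2,1) = 55 − 36 = 19.
The remaining cell in column 2 is (5,2) = 55 − 66 = -11.
Column 4 needs 55; the known cells sum to 50, so (5,4) = 5.
From anti-diagonal, 55 − (7 + 13 + 15 + 11) gives (3,3) = 9.
Main diagonal must total 55; the given cells sum to 22, so (5,5) = 33.
The remaining cell in row 5 is (5,3) = 55 − 38 = 17.
Using column 3: 1 + 35 + 9 + 17 + ? → (4,3) = 55 − 62 = -7.
Column 5 needs 55; the known cells sum to 30, so (3,5) = 25.
Row 3 must total 55; the given cells sum to 52, so (3,1) = 3.
Row 4: 15 + (-7) + 21 + (-1) + ? = 55, so (4,1) = 27.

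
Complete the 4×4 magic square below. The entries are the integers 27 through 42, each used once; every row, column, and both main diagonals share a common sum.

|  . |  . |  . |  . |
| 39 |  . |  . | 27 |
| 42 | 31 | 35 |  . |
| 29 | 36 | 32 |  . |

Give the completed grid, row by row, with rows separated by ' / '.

28 37 33 40 / 39 34 38 27 / 42 31 35 30 / 29 36 32 41

The entries are 27 through 42, which sum to 552, so each line sums to 552/4 = 138.
Using row 3: 42 + 31 + 35 + ? → (3,4) = 138 − 108 = 30.
Row 4 must total 138; the given cells sum to 97, so (4,4) = 41.
Column 1: 39 + 42 + 29 + ? = 138, so (1,1) = 28.
Using column 4: 27 + 30 + 41 + ? → (1,4) = 138 − 98 = 40.
Using main diagonal: 28 + 35 + 41 + ? → (2,2) = 138 − 104 = 34.
Anti-diagonal: 40 + 31 + 29 + ? = 138, so (2,3) = 38.
From column 2, 138 − (34 + 31 + 36) gives (1,2) = 37.
From column 3, 138 − (38 + 35 + 32) gives (1,3) = 33.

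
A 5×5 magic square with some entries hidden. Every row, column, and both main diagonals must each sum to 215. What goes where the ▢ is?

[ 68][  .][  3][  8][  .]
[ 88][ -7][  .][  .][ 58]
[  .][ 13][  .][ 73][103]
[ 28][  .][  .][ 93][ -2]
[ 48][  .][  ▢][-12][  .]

Using column 1: 68 + 88 + 28 + 48 + ? → (3,1) = 215 − 232 = -17.
The remaining cell in column 4 is (2,4) = 215 − 162 = 53.
Row 2 needs 215; the known cells sum to 192, so (2,3) = 23.
Row 3 needs 215; the known cells sum to 172, so (3,3) = 43.
From main diagonal, 215 − (68 + (-7) + 43 + 93) gives (5,5) = 18.
Column 5 needs 215; the known cells sum to 177, so (1,5) = 38.
Anti-diagonal: 38 + 53 + 43 + 48 + ? = 215, so (4,2) = 33.
From row 1, 215 − (68 + 3 + 8 + 38) gives (1,2) = 98.
Row 4 must total 215; the given cells sum to 152, so (4,3) = 63.
The remaining cell in column 2 is (5,2) = 215 − 137 = 78.
Column 3 needs 215; the known cells sum to 132, so (5,3) = 83.

83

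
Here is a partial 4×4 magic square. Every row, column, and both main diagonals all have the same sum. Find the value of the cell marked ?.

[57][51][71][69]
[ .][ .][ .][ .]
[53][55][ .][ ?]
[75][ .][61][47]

73

Row 1 is complete and sums to 248; that is the magic constant.
From row 4, 248 − (75 + 61 + 47) gives (4,2) = 65.
Column 1: 57 + 53 + 75 + ? = 248, so (2,1) = 63.
The remaining cell in column 2 is (2,2) = 248 − 171 = 77.
The remaining cell in main diagonal is (3,3) = 248 − 181 = 67.
Anti-diagonal: 69 + 55 + 75 + ? = 248, so (2,3) = 49.
Row 2 must total 248; the given cells sum to 189, so (2,4) = 59.
From row 3, 248 − (53 + 55 + 67) gives (3,4) = 73.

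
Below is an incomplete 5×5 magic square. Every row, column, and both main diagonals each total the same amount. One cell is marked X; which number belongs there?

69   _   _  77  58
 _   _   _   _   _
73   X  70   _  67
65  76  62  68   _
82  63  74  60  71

59

Row 5 is complete and sums to 350; that is the magic constant.
Row 4: 65 + 76 + 62 + 68 + ? = 350, so (4,5) = 79.
Column 1 needs 350; the known cells sum to 289, so (2,1) = 61.
Column 5 needs 350; the known cells sum to 275, so (2,5) = 75.
Using main diagonal: 69 + 70 + 68 + 71 + ? → (2,2) = 350 − 278 = 72.
Anti-diagonal needs 350; the known cells sum to 286, so (2,4) = 64.
Row 2 needs 350; the known cells sum to 272, so (2,3) = 78.
From column 3, 350 − (78 + 70 + 62 + 74) gives (1,3) = 66.
The remaining cell in column 4 is (3,4) = 350 − 269 = 81.
The remaining cell in row 1 is (1,2) = 350 − 270 = 80.
Row 3 needs 350; the known cells sum to 291, so (3,2) = 59.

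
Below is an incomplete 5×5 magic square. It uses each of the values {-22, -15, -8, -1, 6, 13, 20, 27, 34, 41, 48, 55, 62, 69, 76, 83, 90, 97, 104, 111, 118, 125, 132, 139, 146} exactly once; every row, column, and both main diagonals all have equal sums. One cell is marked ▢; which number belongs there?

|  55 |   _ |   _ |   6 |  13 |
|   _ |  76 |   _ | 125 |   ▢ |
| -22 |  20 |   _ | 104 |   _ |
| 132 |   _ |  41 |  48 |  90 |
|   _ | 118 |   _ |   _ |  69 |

The 25 entries sum to 1550, so each line sums to 1550/5 = 310.
Row 4 must total 310; the given cells sum to 311, so (4,2) = -1.
Column 2 needs 310; the known cells sum to 213, so (1,2) = 97.
Column 4 must total 310; the given cells sum to 283, so (5,4) = 27.
From main diagonal, 310 − (55 + 76 + 48 + 69) gives (3,3) = 62.
Anti-diagonal: 13 + 125 + 62 + (-1) + ? = 310, so (5,1) = 111.
Row 1 must total 310; the given cells sum to 171, so (1,3) = 139.
From row 3, 310 − (-22 + 20 + 62 + 104) gives (3,5) = 146.
From row 5, 310 − (111 + 118 + 27 + 69) gives (5,3) = -15.
Using column 1: 55 + (-22) + 132 + 111 + ? → (2,1) = 310 − 276 = 34.
Column 3 must total 310; the given cells sum to 227, so (2,3) = 83.
Using column 5: 13 + 146 + 90 + 69 + ? → (2,5) = 310 − 318 = -8.

-8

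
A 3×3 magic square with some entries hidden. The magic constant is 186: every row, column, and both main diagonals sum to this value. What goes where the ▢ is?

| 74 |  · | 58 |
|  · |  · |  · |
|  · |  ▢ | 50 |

70

Row 1 needs 186; the known cells sum to 132, so (1,2) = 54.
From column 3, 186 − (58 + 50) gives (2,3) = 78.
Using main diagonal: 74 + 50 + ? → (2,2) = 186 − 124 = 62.
Anti-diagonal must total 186; the given cells sum to 120, so (3,1) = 66.
From row 2, 186 − (62 + 78) gives (2,1) = 46.
Row 3 needs 186; the known cells sum to 116, so (3,2) = 70.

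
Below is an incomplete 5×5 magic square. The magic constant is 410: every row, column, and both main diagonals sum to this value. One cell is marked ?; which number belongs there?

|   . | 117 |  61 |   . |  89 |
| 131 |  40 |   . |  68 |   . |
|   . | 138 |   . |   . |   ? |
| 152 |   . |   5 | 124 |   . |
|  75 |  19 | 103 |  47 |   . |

From row 5, 410 − (75 + 19 + 103 + 47) gives (5,5) = 166.
Column 2 must total 410; the given cells sum to 314, so (4,2) = 96.
From anti-diagonal, 410 − (89 + 68 + 96 + 75) gives (3,3) = 82.
Row 4 needs 410; the known cells sum to 377, so (4,5) = 33.
The remaining cell in column 3 is (2,3) = 410 − 251 = 159.
Main diagonal must total 410; the given cells sum to 412, so (1,1) = -2.
The remaining cell in row 1 is (1,4) = 410 − 265 = 145.
The remaining cell in row 2 is (2,5) = 410 − 398 = 12.
Column 1 needs 410; the known cells sum to 356, so (3,1) = 54.
Column 4: 145 + 68 + 124 + 47 + ? = 410, so (3,4) = 26.
Using column 5: 89 + 12 + 33 + 166 + ? → (3,5) = 410 − 300 = 110.

110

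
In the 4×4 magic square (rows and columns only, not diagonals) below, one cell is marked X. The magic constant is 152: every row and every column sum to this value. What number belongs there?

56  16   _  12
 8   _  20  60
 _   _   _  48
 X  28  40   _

Row 1 must total 152; the given cells sum to 84, so (1,3) = 68.
Row 2 needs 152; the known cells sum to 88, so (2,2) = 64.
The remaining cell in column 2 is (3,2) = 152 − 108 = 44.
Column 3 must total 152; the given cells sum to 128, so (3,3) = 24.
Column 4: 12 + 60 + 48 + ? = 152, so (4,4) = 32.
Using row 3: 44 + 24 + 48 + ? → (3,1) = 152 − 116 = 36.
Using row 4: 28 + 40 + 32 + ? → (4,1) = 152 − 100 = 52.

52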